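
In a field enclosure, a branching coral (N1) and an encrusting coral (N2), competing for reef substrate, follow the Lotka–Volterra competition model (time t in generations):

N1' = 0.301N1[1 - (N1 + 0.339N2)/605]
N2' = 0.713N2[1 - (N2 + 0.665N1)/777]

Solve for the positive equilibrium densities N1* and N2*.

Setting both brackets to zero gives the nullclines N1 + 0.339N2 = 605 and 0.665N1 + N2 = 777.
Substituting N2 = 777 - 0.665N1 into the first: N1(1 - 0.339·0.665) = 605 - 0.339·777.
So N1* = 342/0.775 = 441, and then N2* = 777 - 0.665·441 = 484.

N1* ≈ 441, N2* ≈ 484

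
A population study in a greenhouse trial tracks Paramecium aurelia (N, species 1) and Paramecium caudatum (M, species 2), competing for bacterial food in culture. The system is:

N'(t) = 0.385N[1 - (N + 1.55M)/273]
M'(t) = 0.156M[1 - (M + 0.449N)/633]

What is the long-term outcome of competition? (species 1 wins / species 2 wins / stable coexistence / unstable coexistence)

species 2 excludes species 1

Compare the nullcline intercepts: K1/α12 = 273/1.55 = 176 < K2 = 633; K2/α21 = 633/0.449 = 1410 > K1 = 273.
Since the inequalities point opposite ways, species 2 can invade but species 1 cannot.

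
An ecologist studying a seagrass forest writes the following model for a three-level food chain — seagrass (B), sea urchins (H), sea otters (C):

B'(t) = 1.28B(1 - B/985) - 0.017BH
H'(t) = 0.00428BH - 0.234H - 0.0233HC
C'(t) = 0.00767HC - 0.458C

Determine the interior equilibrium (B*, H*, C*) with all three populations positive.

B* ≈ 204, H* ≈ 59.7, C* ≈ 27.4

From dC/dt = 0: 0.00767H* = 0.458, so H* = 59.7.
From dB/dt = 0: 1.28(1 - B*/985) = 0.017·59.7, giving B* = 985·(1 - 0.793) = 204.
From dH/dt = 0: 0.00428·204 - 0.234 = 0.0233C*, so C* = 0.638/0.0233 = 27.4.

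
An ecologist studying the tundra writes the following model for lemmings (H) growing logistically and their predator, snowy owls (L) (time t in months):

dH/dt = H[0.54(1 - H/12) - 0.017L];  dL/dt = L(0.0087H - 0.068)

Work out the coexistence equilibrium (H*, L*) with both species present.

H* ≈ 7.82, L* ≈ 11.1

From dL/dt = 0 with L > 0: 0.0087H* = 0.068, so H* = 7.82.
Substitute into dH/dt = 0: 0.54(1 - 7.82/12) = 0.017L*.
The bracket is 0.349, giving L* = 0.188/0.017 = 11.1.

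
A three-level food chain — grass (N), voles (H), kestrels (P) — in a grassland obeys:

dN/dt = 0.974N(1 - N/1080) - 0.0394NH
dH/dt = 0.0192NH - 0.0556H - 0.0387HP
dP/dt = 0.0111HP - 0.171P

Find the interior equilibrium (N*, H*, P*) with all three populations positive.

From dP/dt = 0: 0.0111H* = 0.171, so H* = 15.4.
From dN/dt = 0: 0.974(1 - N*/1080) = 0.0394·15.4, giving N* = 1080·(1 - 0.623) = 407.
From dH/dt = 0: 0.0192·407 - 0.0556 = 0.0387P*, so P* = 7.76/0.0387 = 200.

N* ≈ 407, H* ≈ 15.4, P* ≈ 200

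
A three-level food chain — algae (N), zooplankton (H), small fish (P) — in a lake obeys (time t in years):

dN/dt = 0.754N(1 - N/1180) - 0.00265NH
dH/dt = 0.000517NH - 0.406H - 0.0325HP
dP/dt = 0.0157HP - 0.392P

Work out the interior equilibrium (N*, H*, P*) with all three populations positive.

From dP/dt = 0: 0.0157H* = 0.392, so H* = 25.
From dN/dt = 0: 0.754(1 - N*/1180) = 0.00265·25, giving N* = 1180·(1 - 0.0878) = 1080.
From dH/dt = 0: 0.000517·1080 - 0.406 = 0.0325P*, so P* = 0.151/0.0325 = 4.63.

N* ≈ 1080, H* ≈ 25, P* ≈ 4.63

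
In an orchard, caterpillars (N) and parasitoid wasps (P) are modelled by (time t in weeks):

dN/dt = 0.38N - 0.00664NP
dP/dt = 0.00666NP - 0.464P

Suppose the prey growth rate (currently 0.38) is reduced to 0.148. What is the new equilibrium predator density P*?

P* ≈ 22.3

At the interior fixed point, setting dN/dt = 0 with N > 0 fixes P* = (prey growth rate)/(NP coefficient) — independent of the other coefficients.
With the change, P* = 0.148/0.00664 = 22.3; it falls from 57.2.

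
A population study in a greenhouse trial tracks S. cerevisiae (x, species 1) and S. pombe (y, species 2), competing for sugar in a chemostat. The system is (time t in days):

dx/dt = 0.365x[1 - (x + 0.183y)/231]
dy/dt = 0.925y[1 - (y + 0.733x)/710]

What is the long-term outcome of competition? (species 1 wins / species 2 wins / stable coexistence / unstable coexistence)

Compare the nullcline intercepts: K1/α12 = 231/0.183 = 1260 > K2 = 710; K2/α21 = 710/0.733 = 969 > K1 = 231.
Since both inequalities hold, each species can invade when rare, so the interior equilibrium is stable.

stable coexistence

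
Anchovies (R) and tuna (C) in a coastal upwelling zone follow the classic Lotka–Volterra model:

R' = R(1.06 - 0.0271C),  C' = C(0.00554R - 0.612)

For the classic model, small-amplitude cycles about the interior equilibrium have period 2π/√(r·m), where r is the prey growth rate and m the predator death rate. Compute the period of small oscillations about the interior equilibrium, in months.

Here r = 1.06 and m = 0.612, so r·m = 0.649.
ω = √0.649 = 0.805 per month, hence T = 2π/ω ≈ 7.8 months.

T ≈ 7.8 months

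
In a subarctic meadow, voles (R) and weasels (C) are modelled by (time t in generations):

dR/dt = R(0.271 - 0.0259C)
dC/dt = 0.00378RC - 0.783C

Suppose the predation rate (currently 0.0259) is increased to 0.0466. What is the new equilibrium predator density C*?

C* ≈ 5.82

At the interior fixed point, setting dR/dt = 0 with R > 0 fixes C* = (prey growth rate)/(RC coefficient) — independent of the other coefficients.
With the change, C* = 0.271/0.0466 = 5.82; it falls from 10.5.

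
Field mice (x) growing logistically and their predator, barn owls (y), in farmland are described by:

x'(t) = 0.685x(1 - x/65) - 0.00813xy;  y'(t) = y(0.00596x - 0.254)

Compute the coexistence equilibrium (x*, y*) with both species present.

x* ≈ 42.6, y* ≈ 29

From dy/dt = 0 with y > 0: 0.00596x* = 0.254, so x* = 42.6.
Substitute into dx/dt = 0: 0.685(1 - 42.6/65) = 0.00813y*.
The bracket is 0.344, giving y* = 0.236/0.00813 = 29.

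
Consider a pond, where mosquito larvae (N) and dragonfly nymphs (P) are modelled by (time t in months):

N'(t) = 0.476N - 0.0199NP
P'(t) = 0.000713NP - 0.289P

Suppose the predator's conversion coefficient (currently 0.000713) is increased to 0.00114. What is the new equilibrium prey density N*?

N* ≈ 254

At the interior fixed point, setting dP/dt = 0 with P > 0 fixes N* = (predator death rate)/(NP coefficient) — independent of the other coefficients.
With the change, N* = 0.289/0.00114 = 254; it falls from 405.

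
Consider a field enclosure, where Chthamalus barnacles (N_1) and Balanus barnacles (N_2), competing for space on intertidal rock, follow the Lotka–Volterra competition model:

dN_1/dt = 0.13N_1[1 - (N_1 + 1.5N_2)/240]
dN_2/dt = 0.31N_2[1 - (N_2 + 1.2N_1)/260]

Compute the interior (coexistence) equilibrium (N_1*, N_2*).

N_1* ≈ 188, N_2* ≈ 35

Setting both brackets to zero gives the nullclines N_1 + 1.5N_2 = 240 and 1.2N_1 + N_2 = 260.
Substituting N_2 = 260 - 1.2N_1 into the first: N_1(1 - 1.5·1.2) = 240 - 1.5·260.
So N_1* = -150/-0.8 = 188, and then N_2* = 260 - 1.2·188 = 35.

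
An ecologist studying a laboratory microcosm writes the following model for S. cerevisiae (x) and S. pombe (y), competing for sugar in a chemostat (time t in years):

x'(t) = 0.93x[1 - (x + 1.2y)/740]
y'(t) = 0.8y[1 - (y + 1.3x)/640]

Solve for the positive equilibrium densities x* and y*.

x* ≈ 50, y* ≈ 575

Setting both brackets to zero gives the nullclines x + 1.2y = 740 and 1.3x + y = 640.
Substituting y = 640 - 1.3x into the first: x(1 - 1.2·1.3) = 740 - 1.2·640.
So x* = -28/-0.56 = 50, and then y* = 640 - 1.3·50 = 575.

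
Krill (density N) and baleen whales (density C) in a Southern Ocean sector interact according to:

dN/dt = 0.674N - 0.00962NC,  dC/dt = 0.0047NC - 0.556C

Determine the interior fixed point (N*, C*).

Set dC/dt = 0 with C > 0: 0.0047N - 0.556 = 0, so N* = 0.556/0.0047 = 118.
Set dN/dt = 0 with N > 0: 0.674 - 0.00962C = 0, so C* = 0.674/0.00962 = 70.1.

N* ≈ 118, C* ≈ 70.1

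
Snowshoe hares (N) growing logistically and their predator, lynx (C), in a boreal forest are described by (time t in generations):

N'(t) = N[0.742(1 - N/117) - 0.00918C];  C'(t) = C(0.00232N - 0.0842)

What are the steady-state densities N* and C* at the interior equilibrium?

N* ≈ 36.3, C* ≈ 55.8

From dC/dt = 0 with C > 0: 0.00232N* = 0.0842, so N* = 36.3.
Substitute into dN/dt = 0: 0.742(1 - 36.3/117) = 0.00918C*.
The bracket is 0.69, giving C* = 0.512/0.00918 = 55.8.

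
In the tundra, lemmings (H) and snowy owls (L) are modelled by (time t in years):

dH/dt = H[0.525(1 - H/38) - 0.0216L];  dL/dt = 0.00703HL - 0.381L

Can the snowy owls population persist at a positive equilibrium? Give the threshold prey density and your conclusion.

Threshold H = 54.2; K < 54.2, so no, the predator goes extinct.

The predator equation gives dL/dt > 0 only when H > 0.381/0.00703 = 54.2.
Without the predator, H → K = 38. Since 38 < 54.2, the predator cannot invade.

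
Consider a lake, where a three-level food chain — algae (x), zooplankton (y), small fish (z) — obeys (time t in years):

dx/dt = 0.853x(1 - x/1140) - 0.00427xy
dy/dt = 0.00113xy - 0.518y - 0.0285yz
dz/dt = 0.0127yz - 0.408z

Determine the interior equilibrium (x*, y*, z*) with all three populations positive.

x* ≈ 957, y* ≈ 32.1, z* ≈ 19.8

From dz/dt = 0: 0.0127y* = 0.408, so y* = 32.1.
From dx/dt = 0: 0.853(1 - x*/1140) = 0.00427·32.1, giving x* = 1140·(1 - 0.161) = 957.
From dy/dt = 0: 0.00113·957 - 0.518 = 0.0285z*, so z* = 0.563/0.0285 = 19.8.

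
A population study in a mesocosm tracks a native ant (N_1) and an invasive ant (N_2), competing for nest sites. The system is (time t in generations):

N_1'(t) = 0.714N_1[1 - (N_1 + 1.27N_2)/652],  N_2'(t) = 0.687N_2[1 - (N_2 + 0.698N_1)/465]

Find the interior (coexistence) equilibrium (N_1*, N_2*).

Setting both brackets to zero gives the nullclines N_1 + 1.27N_2 = 652 and 0.698N_1 + N_2 = 465.
Substituting N_2 = 465 - 0.698N_1 into the first: N_1(1 - 1.27·0.698) = 652 - 1.27·465.
So N_1* = 61.5/0.114 = 541, and then N_2* = 465 - 0.698·541 = 87.2.

N_1* ≈ 541, N_2* ≈ 87.2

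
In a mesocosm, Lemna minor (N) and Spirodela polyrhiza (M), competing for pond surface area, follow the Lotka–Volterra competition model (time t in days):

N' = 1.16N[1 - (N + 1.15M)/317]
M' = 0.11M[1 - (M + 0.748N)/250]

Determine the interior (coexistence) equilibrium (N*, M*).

N* ≈ 211, M* ≈ 92.2

Setting both brackets to zero gives the nullclines N + 1.15M = 317 and 0.748N + M = 250.
Substituting M = 250 - 0.748N into the first: N(1 - 1.15·0.748) = 317 - 1.15·250.
So N* = 29.5/0.14 = 211, and then M* = 250 - 0.748·211 = 92.2.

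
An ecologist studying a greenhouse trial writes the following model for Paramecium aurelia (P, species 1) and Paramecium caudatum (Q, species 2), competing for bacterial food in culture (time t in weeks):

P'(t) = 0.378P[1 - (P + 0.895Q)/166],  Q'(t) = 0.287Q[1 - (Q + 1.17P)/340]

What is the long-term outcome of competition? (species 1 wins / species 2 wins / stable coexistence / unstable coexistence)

species 2 excludes species 1

Compare the nullcline intercepts: K1/α12 = 166/0.895 = 185 < K2 = 340; K2/α21 = 340/1.17 = 291 > K1 = 166.
Since the inequalities point opposite ways, species 2 can invade but species 1 cannot.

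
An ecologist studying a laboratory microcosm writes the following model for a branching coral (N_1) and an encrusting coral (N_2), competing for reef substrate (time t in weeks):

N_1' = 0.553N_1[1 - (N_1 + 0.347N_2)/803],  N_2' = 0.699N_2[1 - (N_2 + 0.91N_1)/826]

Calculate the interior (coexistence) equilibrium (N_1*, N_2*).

N_1* ≈ 755, N_2* ≈ 139

Setting both brackets to zero gives the nullclines N_1 + 0.347N_2 = 803 and 0.91N_1 + N_2 = 826.
Substituting N_2 = 826 - 0.91N_1 into the first: N_1(1 - 0.347·0.91) = 803 - 0.347·826.
So N_1* = 516/0.684 = 755, and then N_2* = 826 - 0.91·755 = 139.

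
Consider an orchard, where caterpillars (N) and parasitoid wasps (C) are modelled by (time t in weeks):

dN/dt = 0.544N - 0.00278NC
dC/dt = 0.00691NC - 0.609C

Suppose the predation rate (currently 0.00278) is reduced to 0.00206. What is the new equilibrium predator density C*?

At the interior fixed point, setting dN/dt = 0 with N > 0 fixes C* = (prey growth rate)/(NC coefficient) — independent of the other coefficients.
With the change, C* = 0.544/0.00206 = 264; it rises from 196.

C* ≈ 264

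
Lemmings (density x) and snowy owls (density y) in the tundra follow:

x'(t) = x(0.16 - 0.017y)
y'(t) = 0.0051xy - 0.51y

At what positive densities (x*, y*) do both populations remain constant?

Set dy/dt = 0 with y > 0: 0.0051x - 0.51 = 0, so x* = 0.51/0.0051 = 100.
Set dx/dt = 0 with x > 0: 0.16 - 0.017y = 0, so y* = 0.16/0.017 = 9.41.

x* ≈ 100, y* ≈ 9.41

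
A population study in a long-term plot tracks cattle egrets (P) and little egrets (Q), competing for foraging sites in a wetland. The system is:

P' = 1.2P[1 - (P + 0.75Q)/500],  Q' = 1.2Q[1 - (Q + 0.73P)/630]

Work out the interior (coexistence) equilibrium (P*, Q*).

Setting both brackets to zero gives the nullclines P + 0.75Q = 500 and 0.73P + Q = 630.
Substituting Q = 630 - 0.73P into the first: P(1 - 0.75·0.73) = 500 - 0.75·630.
So P* = 27.5/0.453 = 60.8, and then Q* = 630 - 0.73·60.8 = 586.

P* ≈ 60.8, Q* ≈ 586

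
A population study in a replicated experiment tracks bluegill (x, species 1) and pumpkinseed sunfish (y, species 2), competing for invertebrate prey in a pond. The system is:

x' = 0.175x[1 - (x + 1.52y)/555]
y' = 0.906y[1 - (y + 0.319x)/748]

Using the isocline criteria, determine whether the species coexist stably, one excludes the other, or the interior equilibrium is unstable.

species 2 excludes species 1

Compare the nullcline intercepts: K1/α12 = 555/1.52 = 365 < K2 = 748; K2/α21 = 748/0.319 = 2340 > K1 = 555.
Since the inequalities point opposite ways, species 2 can invade but species 1 cannot.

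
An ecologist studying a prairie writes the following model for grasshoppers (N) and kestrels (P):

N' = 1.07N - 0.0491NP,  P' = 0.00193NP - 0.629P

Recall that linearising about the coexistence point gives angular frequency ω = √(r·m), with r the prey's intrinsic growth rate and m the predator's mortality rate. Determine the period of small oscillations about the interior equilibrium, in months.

T ≈ 7.66 months

Here r = 1.07 and m = 0.629, so r·m = 0.673.
ω = √0.673 = 0.82 per month, hence T = 2π/ω ≈ 7.66 months.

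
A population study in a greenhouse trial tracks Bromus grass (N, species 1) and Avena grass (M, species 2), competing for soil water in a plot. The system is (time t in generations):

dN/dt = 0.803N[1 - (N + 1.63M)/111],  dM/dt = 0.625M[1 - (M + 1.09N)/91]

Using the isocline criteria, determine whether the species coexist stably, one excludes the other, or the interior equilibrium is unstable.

Compare the nullcline intercepts: K1/α12 = 111/1.63 = 68.1 < K2 = 91; K2/α21 = 91/1.09 = 83.5 < K1 = 111.
Since both are reversed, neither can invade when rare; the interior point is a saddle.

unstable coexistence (outcome depends on initial conditions)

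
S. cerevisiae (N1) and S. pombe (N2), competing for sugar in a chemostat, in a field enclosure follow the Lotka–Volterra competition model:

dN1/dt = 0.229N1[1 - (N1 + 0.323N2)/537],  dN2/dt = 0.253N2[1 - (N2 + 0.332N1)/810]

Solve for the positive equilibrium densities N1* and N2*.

N1* ≈ 308, N2* ≈ 708

Setting both brackets to zero gives the nullclines N1 + 0.323N2 = 537 and 0.332N1 + N2 = 810.
Substituting N2 = 810 - 0.332N1 into the first: N1(1 - 0.323·0.332) = 537 - 0.323·810.
So N1* = 275/0.893 = 308, and then N2* = 810 - 0.332·308 = 708.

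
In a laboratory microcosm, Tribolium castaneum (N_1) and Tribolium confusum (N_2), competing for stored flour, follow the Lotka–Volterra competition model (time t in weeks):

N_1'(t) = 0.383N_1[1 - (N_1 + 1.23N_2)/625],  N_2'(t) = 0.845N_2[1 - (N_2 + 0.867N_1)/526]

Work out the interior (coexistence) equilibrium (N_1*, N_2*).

N_1* ≈ 331, N_2* ≈ 239

Setting both brackets to zero gives the nullclines N_1 + 1.23N_2 = 625 and 0.867N_1 + N_2 = 526.
Substituting N_2 = 526 - 0.867N_1 into the first: N_1(1 - 1.23·0.867) = 625 - 1.23·526.
So N_1* = -22/-0.0664 = 331, and then N_2* = 526 - 0.867·331 = 239.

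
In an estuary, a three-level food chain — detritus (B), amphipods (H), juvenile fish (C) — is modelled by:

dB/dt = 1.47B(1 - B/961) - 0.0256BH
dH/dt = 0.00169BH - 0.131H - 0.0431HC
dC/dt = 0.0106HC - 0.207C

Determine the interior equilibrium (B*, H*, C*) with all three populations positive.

From dC/dt = 0: 0.0106H* = 0.207, so H* = 19.5.
From dB/dt = 0: 1.47(1 - B*/961) = 0.0256·19.5, giving B* = 961·(1 - 0.34) = 634.
From dH/dt = 0: 0.00169·634 - 0.131 = 0.0431C*, so C* = 0.941/0.0431 = 21.8.

B* ≈ 634, H* ≈ 19.5, C* ≈ 21.8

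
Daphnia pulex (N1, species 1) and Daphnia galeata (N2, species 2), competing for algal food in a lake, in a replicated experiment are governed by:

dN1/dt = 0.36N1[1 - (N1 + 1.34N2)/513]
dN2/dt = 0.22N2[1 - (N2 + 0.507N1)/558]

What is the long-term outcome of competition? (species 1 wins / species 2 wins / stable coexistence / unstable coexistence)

Compare the nullcline intercepts: K1/α12 = 513/1.34 = 383 < K2 = 558; K2/α21 = 558/0.507 = 1100 > K1 = 513.
Since the inequalities point opposite ways, species 2 can invade but species 1 cannot.

species 2 excludes species 1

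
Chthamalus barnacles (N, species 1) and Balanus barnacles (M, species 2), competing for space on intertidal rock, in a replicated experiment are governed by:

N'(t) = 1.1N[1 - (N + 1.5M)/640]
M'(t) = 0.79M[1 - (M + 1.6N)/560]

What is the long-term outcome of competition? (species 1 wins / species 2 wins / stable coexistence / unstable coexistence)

Compare the nullcline intercepts: K1/α12 = 640/1.5 = 427 < K2 = 560; K2/α21 = 560/1.6 = 350 < K1 = 640.
Since both are reversed, neither can invade when rare; the interior point is a saddle.

unstable coexistence (outcome depends on initial conditions)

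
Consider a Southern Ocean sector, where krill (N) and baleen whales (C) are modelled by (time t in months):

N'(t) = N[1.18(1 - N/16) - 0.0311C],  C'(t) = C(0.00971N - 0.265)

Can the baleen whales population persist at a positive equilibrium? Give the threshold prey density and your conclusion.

The predator equation gives dC/dt > 0 only when N > 0.265/0.00971 = 27.3.
Without the predator, N → K = 16. Since 16 < 27.3, the predator cannot invade.

Threshold N = 27.3; K < 27.3, so no, the predator goes extinct.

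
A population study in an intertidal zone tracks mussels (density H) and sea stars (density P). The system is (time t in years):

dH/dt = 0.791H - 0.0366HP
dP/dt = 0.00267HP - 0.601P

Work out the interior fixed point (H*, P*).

Set dP/dt = 0 with P > 0: 0.00267H - 0.601 = 0, so H* = 0.601/0.00267 = 225.
Set dH/dt = 0 with H > 0: 0.791 - 0.0366P = 0, so P* = 0.791/0.0366 = 21.6.

H* ≈ 225, P* ≈ 21.6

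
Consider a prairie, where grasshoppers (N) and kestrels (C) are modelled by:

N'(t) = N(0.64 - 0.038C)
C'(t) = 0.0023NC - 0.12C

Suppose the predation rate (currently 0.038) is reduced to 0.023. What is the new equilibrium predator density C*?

At the interior fixed point, setting dN/dt = 0 with N > 0 fixes C* = (prey growth rate)/(NC coefficient) — independent of the other coefficients.
With the change, C* = 0.64/0.023 = 27.8; it rises from 16.8.

C* ≈ 27.8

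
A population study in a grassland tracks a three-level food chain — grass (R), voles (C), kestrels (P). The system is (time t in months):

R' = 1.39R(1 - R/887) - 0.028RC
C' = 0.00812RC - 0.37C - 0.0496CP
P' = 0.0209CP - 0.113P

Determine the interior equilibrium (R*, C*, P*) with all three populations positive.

R* ≈ 790, C* ≈ 5.41, P* ≈ 122

From dP/dt = 0: 0.0209C* = 0.113, so C* = 5.41.
From dR/dt = 0: 1.39(1 - R*/887) = 0.028·5.41, giving R* = 887·(1 - 0.109) = 790.
From dC/dt = 0: 0.00812·790 - 0.37 = 0.0496P*, so P* = 6.05/0.0496 = 122.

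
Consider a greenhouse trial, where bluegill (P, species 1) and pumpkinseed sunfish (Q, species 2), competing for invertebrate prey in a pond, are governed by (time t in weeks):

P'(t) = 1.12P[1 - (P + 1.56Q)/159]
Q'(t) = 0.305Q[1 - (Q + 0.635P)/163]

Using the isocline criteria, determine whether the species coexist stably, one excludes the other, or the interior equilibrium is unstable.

Compare the nullcline intercepts: K1/α12 = 159/1.56 = 102 < K2 = 163; K2/α21 = 163/0.635 = 257 > K1 = 159.
Since the inequalities point opposite ways, species 2 can invade but species 1 cannot.

species 2 excludes species 1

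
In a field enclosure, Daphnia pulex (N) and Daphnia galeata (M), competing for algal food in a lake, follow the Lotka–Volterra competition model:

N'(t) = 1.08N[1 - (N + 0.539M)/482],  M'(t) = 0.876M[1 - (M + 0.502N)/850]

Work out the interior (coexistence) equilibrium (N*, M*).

N* ≈ 32.7, M* ≈ 834

Setting both brackets to zero gives the nullclines N + 0.539M = 482 and 0.502N + M = 850.
Substituting M = 850 - 0.502N into the first: N(1 - 0.539·0.502) = 482 - 0.539·850.
So N* = 23.8/0.729 = 32.7, and then M* = 850 - 0.502·32.7 = 834.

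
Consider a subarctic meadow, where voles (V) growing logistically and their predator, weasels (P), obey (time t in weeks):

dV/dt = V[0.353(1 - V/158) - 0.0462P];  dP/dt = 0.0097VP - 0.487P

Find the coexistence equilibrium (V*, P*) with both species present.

From dP/dt = 0 with P > 0: 0.0097V* = 0.487, so V* = 50.2.
Substitute into dV/dt = 0: 0.353(1 - 50.2/158) = 0.0462P*.
The bracket is 0.682, giving P* = 0.241/0.0462 = 5.21.

V* ≈ 50.2, P* ≈ 5.21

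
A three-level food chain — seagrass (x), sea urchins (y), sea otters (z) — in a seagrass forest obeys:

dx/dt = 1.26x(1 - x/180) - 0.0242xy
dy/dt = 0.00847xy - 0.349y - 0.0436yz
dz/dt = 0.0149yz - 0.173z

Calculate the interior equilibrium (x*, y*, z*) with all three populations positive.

From dz/dt = 0: 0.0149y* = 0.173, so y* = 11.6.
From dx/dt = 0: 1.26(1 - x*/180) = 0.0242·11.6, giving x* = 180·(1 - 0.223) = 140.
From dy/dt = 0: 0.00847·140 - 0.349 = 0.0436z*, so z* = 0.836/0.0436 = 19.2.

x* ≈ 140, y* ≈ 11.6, z* ≈ 19.2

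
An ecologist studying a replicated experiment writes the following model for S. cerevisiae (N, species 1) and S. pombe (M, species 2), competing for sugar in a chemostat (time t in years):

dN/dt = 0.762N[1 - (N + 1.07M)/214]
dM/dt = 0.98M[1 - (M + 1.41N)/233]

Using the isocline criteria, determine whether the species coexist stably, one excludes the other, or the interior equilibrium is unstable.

Compare the nullcline intercepts: K1/α12 = 214/1.07 = 200 < K2 = 233; K2/α21 = 233/1.41 = 165 < K1 = 214.
Since both are reversed, neither can invade when rare; the interior point is a saddle.

unstable coexistence (outcome depends on initial conditions)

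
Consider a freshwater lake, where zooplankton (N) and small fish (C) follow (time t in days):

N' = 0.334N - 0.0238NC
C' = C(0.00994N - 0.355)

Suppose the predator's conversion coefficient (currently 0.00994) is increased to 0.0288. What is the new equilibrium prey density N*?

N* ≈ 12.3

At the interior fixed point, setting dC/dt = 0 with C > 0 fixes N* = (predator death rate)/(NC coefficient) — independent of the other coefficients.
With the change, N* = 0.355/0.0288 = 12.3; it falls from 35.7.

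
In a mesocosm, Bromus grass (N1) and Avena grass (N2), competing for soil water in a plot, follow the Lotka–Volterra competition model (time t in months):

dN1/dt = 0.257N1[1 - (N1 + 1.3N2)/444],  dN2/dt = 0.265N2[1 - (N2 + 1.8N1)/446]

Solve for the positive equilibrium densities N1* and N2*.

N1* ≈ 101, N2* ≈ 264

Setting both brackets to zero gives the nullclines N1 + 1.3N2 = 444 and 1.8N1 + N2 = 446.
Substituting N2 = 446 - 1.8N1 into the first: N1(1 - 1.3·1.8) = 444 - 1.3·446.
So N1* = -136/-1.34 = 101, and then N2* = 446 - 1.8·101 = 264.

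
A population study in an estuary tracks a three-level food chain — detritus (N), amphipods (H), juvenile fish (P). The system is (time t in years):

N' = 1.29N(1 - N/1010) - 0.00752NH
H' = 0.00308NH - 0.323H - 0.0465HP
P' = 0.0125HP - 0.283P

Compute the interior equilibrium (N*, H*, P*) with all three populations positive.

From dP/dt = 0: 0.0125H* = 0.283, so H* = 22.6.
From dN/dt = 0: 1.29(1 - N*/1010) = 0.00752·22.6, giving N* = 1010·(1 - 0.132) = 877.
From dH/dt = 0: 0.00308·877 - 0.323 = 0.0465P*, so P* = 2.38/0.0465 = 51.1.

N* ≈ 877, H* ≈ 22.6, P* ≈ 51.1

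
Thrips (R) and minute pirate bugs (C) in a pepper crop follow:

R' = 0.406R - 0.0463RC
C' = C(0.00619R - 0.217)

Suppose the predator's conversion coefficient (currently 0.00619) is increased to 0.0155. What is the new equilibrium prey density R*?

At the interior fixed point, setting dC/dt = 0 with C > 0 fixes R* = (predator death rate)/(RC coefficient) — independent of the other coefficients.
With the change, R* = 0.217/0.0155 = 14; it falls from 35.1.

R* ≈ 14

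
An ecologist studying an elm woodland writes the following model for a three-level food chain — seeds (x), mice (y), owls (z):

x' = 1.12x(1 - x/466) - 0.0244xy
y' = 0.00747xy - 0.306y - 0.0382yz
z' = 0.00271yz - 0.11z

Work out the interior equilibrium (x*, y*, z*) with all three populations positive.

x* ≈ 53.9, y* ≈ 40.6, z* ≈ 2.53

From dz/dt = 0: 0.00271y* = 0.11, so y* = 40.6.
From dx/dt = 0: 1.12(1 - x*/466) = 0.0244·40.6, giving x* = 466·(1 - 0.884) = 53.9.
From dy/dt = 0: 0.00747·53.9 - 0.306 = 0.0382z*, so z* = 0.0968/0.0382 = 2.53.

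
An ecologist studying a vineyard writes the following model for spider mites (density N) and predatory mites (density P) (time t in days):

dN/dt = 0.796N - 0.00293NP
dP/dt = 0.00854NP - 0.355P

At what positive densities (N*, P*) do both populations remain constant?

N* ≈ 41.6, P* ≈ 272

Set dP/dt = 0 with P > 0: 0.00854N - 0.355 = 0, so N* = 0.355/0.00854 = 41.6.
Set dN/dt = 0 with N > 0: 0.796 - 0.00293P = 0, so P* = 0.796/0.00293 = 272.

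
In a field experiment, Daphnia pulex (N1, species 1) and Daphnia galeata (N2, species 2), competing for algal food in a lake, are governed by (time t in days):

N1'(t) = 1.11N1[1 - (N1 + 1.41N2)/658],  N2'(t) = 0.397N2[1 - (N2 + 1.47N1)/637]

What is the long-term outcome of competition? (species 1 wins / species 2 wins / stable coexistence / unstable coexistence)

Compare the nullcline intercepts: K1/α12 = 658/1.41 = 467 < K2 = 637; K2/α21 = 637/1.47 = 433 < K1 = 658.
Since both are reversed, neither can invade when rare; the interior point is a saddle.

unstable coexistence (outcome depends on initial conditions)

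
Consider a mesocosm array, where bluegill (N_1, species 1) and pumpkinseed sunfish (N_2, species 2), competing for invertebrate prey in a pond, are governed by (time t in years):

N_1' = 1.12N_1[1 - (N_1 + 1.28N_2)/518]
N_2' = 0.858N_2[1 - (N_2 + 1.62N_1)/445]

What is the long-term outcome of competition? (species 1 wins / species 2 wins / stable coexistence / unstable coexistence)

Compare the nullcline intercepts: K1/α12 = 518/1.28 = 405 < K2 = 445; K2/α21 = 445/1.62 = 275 < K1 = 518.
Since both are reversed, neither can invade when rare; the interior point is a saddle.

unstable coexistence (outcome depends on initial conditions)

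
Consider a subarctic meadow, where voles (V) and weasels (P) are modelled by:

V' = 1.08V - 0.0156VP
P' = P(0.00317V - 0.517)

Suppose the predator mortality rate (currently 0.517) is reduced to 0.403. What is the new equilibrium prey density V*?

V* ≈ 127

At the interior fixed point, setting dP/dt = 0 with P > 0 fixes V* = (predator death rate)/(VP coefficient) — independent of the other coefficients.
With the change, V* = 0.403/0.00317 = 127; it falls from 163.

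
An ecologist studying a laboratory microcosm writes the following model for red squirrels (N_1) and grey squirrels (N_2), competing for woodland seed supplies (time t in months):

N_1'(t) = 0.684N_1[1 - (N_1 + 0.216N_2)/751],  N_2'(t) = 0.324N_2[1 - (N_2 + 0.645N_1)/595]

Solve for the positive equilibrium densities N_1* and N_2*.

Setting both brackets to zero gives the nullclines N_1 + 0.216N_2 = 751 and 0.645N_1 + N_2 = 595.
Substituting N_2 = 595 - 0.645N_1 into the first: N_1(1 - 0.216·0.645) = 751 - 0.216·595.
So N_1* = 622/0.861 = 723, and then N_2* = 595 - 0.645·723 = 129.

N_1* ≈ 723, N_2* ≈ 129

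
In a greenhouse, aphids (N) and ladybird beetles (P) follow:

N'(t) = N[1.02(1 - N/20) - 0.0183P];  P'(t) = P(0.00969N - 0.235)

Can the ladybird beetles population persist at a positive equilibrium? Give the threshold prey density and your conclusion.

Threshold N = 24.3; K < 24.3, so no, the predator goes extinct.

The predator equation gives dP/dt > 0 only when N > 0.235/0.00969 = 24.3.
Without the predator, N → K = 20. Since 20 < 24.3, the predator cannot invade.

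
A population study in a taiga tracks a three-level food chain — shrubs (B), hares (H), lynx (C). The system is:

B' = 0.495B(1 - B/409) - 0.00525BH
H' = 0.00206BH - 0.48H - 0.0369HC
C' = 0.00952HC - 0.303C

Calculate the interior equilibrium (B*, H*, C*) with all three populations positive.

From dC/dt = 0: 0.00952H* = 0.303, so H* = 31.8.
From dB/dt = 0: 0.495(1 - B*/409) = 0.00525·31.8, giving B* = 409·(1 - 0.338) = 271.
From dH/dt = 0: 0.00206·271 - 0.48 = 0.0369C*, so C* = 0.0781/0.0369 = 2.12.

B* ≈ 271, H* ≈ 31.8, C* ≈ 2.12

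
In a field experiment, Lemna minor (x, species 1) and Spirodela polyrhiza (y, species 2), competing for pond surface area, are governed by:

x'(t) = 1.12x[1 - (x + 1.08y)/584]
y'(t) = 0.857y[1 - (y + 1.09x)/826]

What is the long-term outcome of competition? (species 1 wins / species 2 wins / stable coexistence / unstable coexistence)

Compare the nullcline intercepts: K1/α12 = 584/1.08 = 541 < K2 = 826; K2/α21 = 826/1.09 = 758 > K1 = 584.
Since the inequalities point opposite ways, species 2 can invade but species 1 cannot.

species 2 excludes species 1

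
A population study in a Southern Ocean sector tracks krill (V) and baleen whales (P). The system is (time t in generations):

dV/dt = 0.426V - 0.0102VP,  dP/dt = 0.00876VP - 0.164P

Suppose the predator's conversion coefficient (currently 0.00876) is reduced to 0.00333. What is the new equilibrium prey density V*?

V* ≈ 49.2

At the interior fixed point, setting dP/dt = 0 with P > 0 fixes V* = (predator death rate)/(VP coefficient) — independent of the other coefficients.
With the change, V* = 0.164/0.00333 = 49.2; it rises from 18.7.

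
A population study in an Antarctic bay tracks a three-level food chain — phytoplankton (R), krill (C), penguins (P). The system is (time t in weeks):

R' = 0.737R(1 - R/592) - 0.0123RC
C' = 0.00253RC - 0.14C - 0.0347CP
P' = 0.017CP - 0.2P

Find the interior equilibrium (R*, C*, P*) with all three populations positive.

R* ≈ 476, C* ≈ 11.8, P* ≈ 30.7

From dP/dt = 0: 0.017C* = 0.2, so C* = 11.8.
From dR/dt = 0: 0.737(1 - R*/592) = 0.0123·11.8, giving R* = 592·(1 - 0.196) = 476.
From dC/dt = 0: 0.00253·476 - 0.14 = 0.0347P*, so P* = 1.06/0.0347 = 30.7.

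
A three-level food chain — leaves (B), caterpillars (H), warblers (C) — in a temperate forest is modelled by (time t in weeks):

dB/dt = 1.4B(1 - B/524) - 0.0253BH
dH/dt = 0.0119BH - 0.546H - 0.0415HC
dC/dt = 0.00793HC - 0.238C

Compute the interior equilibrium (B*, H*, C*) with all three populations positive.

From dC/dt = 0: 0.00793H* = 0.238, so H* = 30.
From dB/dt = 0: 1.4(1 - B*/524) = 0.0253·30, giving B* = 524·(1 - 0.542) = 240.
From dH/dt = 0: 0.0119·240 - 0.546 = 0.0415C*, so C* = 2.31/0.0415 = 55.6.

B* ≈ 240, H* ≈ 30, C* ≈ 55.6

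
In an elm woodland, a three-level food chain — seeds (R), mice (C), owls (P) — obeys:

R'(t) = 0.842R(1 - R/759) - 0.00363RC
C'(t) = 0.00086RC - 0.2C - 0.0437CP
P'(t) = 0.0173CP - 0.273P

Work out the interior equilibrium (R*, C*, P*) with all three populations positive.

R* ≈ 707, C* ≈ 15.8, P* ≈ 9.34

From dP/dt = 0: 0.0173C* = 0.273, so C* = 15.8.
From dR/dt = 0: 0.842(1 - R*/759) = 0.00363·15.8, giving R* = 759·(1 - 0.068) = 707.
From dC/dt = 0: 0.00086·707 - 0.2 = 0.0437P*, so P* = 0.408/0.0437 = 9.34.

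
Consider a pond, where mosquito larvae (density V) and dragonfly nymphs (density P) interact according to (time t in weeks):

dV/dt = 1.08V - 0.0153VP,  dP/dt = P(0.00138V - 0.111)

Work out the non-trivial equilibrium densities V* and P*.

V* ≈ 80.4, P* ≈ 70.6

Set dP/dt = 0 with P > 0: 0.00138V - 0.111 = 0, so V* = 0.111/0.00138 = 80.4.
Set dV/dt = 0 with V > 0: 1.08 - 0.0153P = 0, so P* = 1.08/0.0153 = 70.6.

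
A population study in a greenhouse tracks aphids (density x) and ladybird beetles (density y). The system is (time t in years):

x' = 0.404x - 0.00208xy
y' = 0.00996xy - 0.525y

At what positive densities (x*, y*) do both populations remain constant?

x* ≈ 52.7, y* ≈ 194

Set dy/dt = 0 with y > 0: 0.00996x - 0.525 = 0, so x* = 0.525/0.00996 = 52.7.
Set dx/dt = 0 with x > 0: 0.404 - 0.00208y = 0, so y* = 0.404/0.00208 = 194.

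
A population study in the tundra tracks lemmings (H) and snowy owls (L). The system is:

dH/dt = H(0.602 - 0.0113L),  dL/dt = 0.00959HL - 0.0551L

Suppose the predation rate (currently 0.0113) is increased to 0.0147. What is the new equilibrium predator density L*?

At the interior fixed point, setting dH/dt = 0 with H > 0 fixes L* = (prey growth rate)/(HL coefficient) — independent of the other coefficients.
With the change, L* = 0.602/0.0147 = 41; it falls from 53.3.

L* ≈ 41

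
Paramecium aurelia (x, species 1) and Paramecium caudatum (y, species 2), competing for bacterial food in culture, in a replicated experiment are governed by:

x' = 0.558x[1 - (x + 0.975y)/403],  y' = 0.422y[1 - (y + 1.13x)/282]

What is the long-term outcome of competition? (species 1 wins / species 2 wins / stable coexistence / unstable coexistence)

species 1 excludes species 2

Compare the nullcline intercepts: K1/α12 = 403/0.975 = 413 > K2 = 282; K2/α21 = 282/1.13 = 250 < K1 = 403.
Since the inequalities point opposite ways, species 1 can invade but species 2 cannot.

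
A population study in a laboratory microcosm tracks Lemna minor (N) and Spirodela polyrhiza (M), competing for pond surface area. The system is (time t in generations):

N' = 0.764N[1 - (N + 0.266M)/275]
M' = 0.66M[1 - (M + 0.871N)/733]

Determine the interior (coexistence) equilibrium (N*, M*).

N* ≈ 104, M* ≈ 642

Setting both brackets to zero gives the nullclines N + 0.266M = 275 and 0.871N + M = 733.
Substituting M = 733 - 0.871N into the first: N(1 - 0.266·0.871) = 275 - 0.266·733.
So N* = 80/0.768 = 104, and then M* = 733 - 0.871·104 = 642.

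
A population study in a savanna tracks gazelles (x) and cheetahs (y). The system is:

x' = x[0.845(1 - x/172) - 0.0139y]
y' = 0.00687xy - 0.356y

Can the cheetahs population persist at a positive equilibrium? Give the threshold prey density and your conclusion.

Threshold x = 51.8; K > 51.8, so yes, the predator persists.

The predator equation gives dy/dt > 0 only when x > 0.356/0.00687 = 51.8.
Without the predator, x → K = 172. Since 172 > 51.8, the predator can invade and persist.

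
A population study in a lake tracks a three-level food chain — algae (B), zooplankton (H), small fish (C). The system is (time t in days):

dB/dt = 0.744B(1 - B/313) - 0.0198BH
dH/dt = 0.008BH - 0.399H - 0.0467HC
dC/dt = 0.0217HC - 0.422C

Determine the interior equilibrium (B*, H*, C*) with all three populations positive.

B* ≈ 151, H* ≈ 19.4, C* ≈ 17.3

From dC/dt = 0: 0.0217H* = 0.422, so H* = 19.4.
From dB/dt = 0: 0.744(1 - B*/313) = 0.0198·19.4, giving B* = 313·(1 - 0.518) = 151.
From dH/dt = 0: 0.008·151 - 0.399 = 0.0467C*, so C* = 0.809/0.0467 = 17.3.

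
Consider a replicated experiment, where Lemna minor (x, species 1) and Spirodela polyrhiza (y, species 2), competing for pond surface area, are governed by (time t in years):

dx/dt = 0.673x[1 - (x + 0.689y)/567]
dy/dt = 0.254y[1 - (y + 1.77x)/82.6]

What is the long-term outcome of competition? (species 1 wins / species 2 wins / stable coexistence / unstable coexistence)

Compare the nullcline intercepts: K1/α12 = 567/0.689 = 823 > K2 = 82.6; K2/α21 = 82.6/1.77 = 46.7 < K1 = 567.
Since the inequalities point opposite ways, species 1 can invade but species 2 cannot.

species 1 excludes species 2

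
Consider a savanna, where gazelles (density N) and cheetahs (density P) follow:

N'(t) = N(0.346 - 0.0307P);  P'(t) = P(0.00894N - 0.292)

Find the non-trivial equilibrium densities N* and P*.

Set dP/dt = 0 with P > 0: 0.00894N - 0.292 = 0, so N* = 0.292/0.00894 = 32.7.
Set dN/dt = 0 with N > 0: 0.346 - 0.0307P = 0, so P* = 0.346/0.0307 = 11.3.

N* ≈ 32.7, P* ≈ 11.3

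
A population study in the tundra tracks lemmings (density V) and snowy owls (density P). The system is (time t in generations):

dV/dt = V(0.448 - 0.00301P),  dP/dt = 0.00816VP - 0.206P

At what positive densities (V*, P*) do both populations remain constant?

V* ≈ 25.2, P* ≈ 149

Set dP/dt = 0 with P > 0: 0.00816V - 0.206 = 0, so V* = 0.206/0.00816 = 25.2.
Set dV/dt = 0 with V > 0: 0.448 - 0.00301P = 0, so P* = 0.448/0.00301 = 149.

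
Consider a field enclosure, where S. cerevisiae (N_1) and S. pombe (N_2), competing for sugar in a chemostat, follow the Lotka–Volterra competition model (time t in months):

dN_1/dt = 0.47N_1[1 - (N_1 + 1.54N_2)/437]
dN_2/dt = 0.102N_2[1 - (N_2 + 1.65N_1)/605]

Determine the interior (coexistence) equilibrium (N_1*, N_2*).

N_1* ≈ 321, N_2* ≈ 75.3

Setting both brackets to zero gives the nullclines N_1 + 1.54N_2 = 437 and 1.65N_1 + N_2 = 605.
Substituting N_2 = 605 - 1.65N_1 into the first: N_1(1 - 1.54·1.65) = 437 - 1.54·605.
So N_1* = -495/-1.54 = 321, and then N_2* = 605 - 1.65·321 = 75.3.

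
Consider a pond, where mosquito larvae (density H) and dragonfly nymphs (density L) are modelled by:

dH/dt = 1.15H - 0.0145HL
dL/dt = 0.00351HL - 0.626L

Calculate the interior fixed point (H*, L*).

Set dL/dt = 0 with L > 0: 0.00351H - 0.626 = 0, so H* = 0.626/0.00351 = 178.
Set dH/dt = 0 with H > 0: 1.15 - 0.0145L = 0, so L* = 1.15/0.0145 = 79.3.

H* ≈ 178, L* ≈ 79.3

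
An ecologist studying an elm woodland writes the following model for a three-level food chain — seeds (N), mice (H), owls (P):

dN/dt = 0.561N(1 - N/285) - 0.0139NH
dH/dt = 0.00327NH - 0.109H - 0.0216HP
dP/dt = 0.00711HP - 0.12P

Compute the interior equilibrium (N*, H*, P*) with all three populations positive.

N* ≈ 166, H* ≈ 16.9, P* ≈ 20.1

From dP/dt = 0: 0.00711H* = 0.12, so H* = 16.9.
From dN/dt = 0: 0.561(1 - N*/285) = 0.0139·16.9, giving N* = 285·(1 - 0.418) = 166.
From dH/dt = 0: 0.00327·166 - 0.109 = 0.0216P*, so P* = 0.433/0.0216 = 20.1.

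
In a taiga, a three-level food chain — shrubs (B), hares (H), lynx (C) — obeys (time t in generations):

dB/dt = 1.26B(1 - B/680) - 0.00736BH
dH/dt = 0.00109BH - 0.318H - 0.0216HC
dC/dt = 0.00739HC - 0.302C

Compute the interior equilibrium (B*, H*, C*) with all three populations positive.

B* ≈ 518, H* ≈ 40.9, C* ≈ 11.4

From dC/dt = 0: 0.00739H* = 0.302, so H* = 40.9.
From dB/dt = 0: 1.26(1 - B*/680) = 0.00736·40.9, giving B* = 680·(1 - 0.239) = 518.
From dH/dt = 0: 0.00109·518 - 0.318 = 0.0216C*, so C* = 0.246/0.0216 = 11.4.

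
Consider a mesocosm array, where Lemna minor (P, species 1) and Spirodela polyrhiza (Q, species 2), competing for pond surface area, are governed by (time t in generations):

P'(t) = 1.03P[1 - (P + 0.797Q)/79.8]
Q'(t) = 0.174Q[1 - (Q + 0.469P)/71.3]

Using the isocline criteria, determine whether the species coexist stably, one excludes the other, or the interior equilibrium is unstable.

stable coexistence

Compare the nullcline intercepts: K1/α12 = 79.8/0.797 = 100 > K2 = 71.3; K2/α21 = 71.3/0.469 = 152 > K1 = 79.8.
Since both inequalities hold, each species can invade when rare, so the interior equilibrium is stable.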